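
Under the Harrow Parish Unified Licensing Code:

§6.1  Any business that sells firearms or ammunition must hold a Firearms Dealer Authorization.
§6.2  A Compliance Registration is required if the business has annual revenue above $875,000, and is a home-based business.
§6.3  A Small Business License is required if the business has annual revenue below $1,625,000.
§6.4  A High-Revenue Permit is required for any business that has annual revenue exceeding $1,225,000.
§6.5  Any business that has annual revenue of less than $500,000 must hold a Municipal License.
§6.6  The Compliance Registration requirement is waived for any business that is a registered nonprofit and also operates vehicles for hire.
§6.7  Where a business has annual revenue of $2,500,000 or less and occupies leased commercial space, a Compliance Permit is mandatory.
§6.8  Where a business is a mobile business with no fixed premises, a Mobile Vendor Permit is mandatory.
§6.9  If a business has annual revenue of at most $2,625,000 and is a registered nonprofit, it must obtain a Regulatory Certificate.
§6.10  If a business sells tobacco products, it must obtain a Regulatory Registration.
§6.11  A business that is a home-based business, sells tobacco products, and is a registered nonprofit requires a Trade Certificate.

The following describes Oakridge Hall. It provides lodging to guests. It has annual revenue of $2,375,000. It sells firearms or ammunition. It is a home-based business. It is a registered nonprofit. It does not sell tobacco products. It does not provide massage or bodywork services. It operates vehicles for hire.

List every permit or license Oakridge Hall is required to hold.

Firearms Dealer Authorization, High-Revenue Permit, Regulatory Certificate

§6.1 sells firearms or ammunition → Firearms Dealer Authorization required.
§6.2 revenue $2,375,000 > $875,000; is a home-based business → Compliance Registration required.
§6.3 revenue $2,375,000 ≥ $1,625,000 → Small Business License not required.
§6.4 revenue $2,375,000 > $1,225,000 → High-Revenue Permit required.
§6.5 revenue $2,375,000 ≥ $500,000 → Municipal License not required.
§6.6 is a registered nonprofit; operates vehicles for hire → exempt from Compliance Registration.
§6.7 revenue $2,375,000 ≤ $2,500,000; is a home-based business (not: occupies leased commercial space) → Compliance Permit not required.
§6.8 is a home-based business (not: is a mobile business with no fixed premises) → Mobile Vendor Permit not required.
§6.9 revenue $2,375,000 ≤ $2,625,000; is a registered nonprofit → Regulatory Certificate required.
§6.10 does not sell tobacco products → Regulatory Registration not required.
§6.11 is a home-based business; does not sell tobacco products; is a registered nonprofit → Trade Certificate not required.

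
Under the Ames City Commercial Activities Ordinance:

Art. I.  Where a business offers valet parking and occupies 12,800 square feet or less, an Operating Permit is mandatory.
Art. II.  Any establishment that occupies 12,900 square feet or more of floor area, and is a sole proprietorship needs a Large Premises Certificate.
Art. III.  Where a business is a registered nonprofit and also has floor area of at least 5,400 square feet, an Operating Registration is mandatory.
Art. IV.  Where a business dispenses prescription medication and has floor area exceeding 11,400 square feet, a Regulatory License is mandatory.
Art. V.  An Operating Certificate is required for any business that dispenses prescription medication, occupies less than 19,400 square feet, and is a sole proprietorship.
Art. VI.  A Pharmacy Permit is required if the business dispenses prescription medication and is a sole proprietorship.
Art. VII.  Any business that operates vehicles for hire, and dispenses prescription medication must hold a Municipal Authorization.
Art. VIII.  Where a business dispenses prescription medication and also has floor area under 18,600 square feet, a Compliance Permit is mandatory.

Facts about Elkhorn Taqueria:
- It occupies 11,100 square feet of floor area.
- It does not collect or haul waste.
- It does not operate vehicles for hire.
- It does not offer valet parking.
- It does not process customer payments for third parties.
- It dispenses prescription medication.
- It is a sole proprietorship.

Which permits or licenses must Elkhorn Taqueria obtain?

Art. I. does not offer valet parking; floor area 11,100 square feet ≤ 12,800 square feet → Operating Permit not required.
Art. II. floor area 11,100 square feet < 12,900 square feet; is a sole proprietorship → Large Premises Certificate not required.
Art. III. is a sole proprietorship (not: is a registered nonprofit); floor area 11,100 square feet ≥ 5,400 square feet → Operating Registration not required.
Art. IV. dispenses prescription medication; floor area 11,100 square feet ≤ 11,400 square feet → Regulatory License not required.
Art. V. dispenses prescription medication; floor area 11,100 square feet < 19,400 square feet; is a sole proprietorship → Operating Certificate required.
Art. VI. dispenses prescription medication; is a sole proprietorship → Pharmacy Permit required.
Art. VII. does not operate vehicles for hire; dispenses prescription medication → Municipal Authorization not required.
Art. VIII. dispenses prescription medication; floor area 11,100 square feet < 18,600 square feet → Compliance Permit required.

Compliance Permit, Operating Certificate, Pharmacy Permit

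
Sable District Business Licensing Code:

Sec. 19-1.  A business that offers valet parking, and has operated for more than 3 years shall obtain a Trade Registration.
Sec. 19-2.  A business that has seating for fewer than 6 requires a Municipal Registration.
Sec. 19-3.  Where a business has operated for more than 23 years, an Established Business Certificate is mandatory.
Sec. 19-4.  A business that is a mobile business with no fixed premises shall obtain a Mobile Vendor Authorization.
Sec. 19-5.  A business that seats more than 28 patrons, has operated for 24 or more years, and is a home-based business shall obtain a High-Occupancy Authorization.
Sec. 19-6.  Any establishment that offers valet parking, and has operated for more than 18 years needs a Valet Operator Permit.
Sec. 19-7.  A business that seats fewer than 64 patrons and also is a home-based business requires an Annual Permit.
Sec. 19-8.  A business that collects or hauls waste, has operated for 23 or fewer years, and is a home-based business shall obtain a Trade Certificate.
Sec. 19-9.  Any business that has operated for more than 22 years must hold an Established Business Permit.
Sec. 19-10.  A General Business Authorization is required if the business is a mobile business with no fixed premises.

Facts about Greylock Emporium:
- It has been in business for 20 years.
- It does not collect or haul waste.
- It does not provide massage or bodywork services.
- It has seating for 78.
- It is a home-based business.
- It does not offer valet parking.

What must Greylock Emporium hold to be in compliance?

None

Sec. 19-1. does not offer valet parking; years in business 20 > 3 → Trade Registration not required.
Sec. 19-2. seating 78 ≥ 6 → Municipal Registration not required.
Sec. 19-3. years in business 20 ≤ 23 → Established Business Certificate not required.
Sec. 19-4. is a home-based business (not: is a mobile business with no fixed premises) → Mobile Vendor Authorization not required.
Sec. 19-5. seating 78 > 28; years in business 20 < 24; is a home-based business → High-Occupancy Authorization not required.
Sec. 19-6. does not offer valet parking; years in business 20 > 18 → Valet Operator Permit not required.
Sec. 19-7. seating 78 ≥ 64; is a home-based business → Annual Permit not required.
Sec. 19-8. does not collect or haul waste; years in business 20 ≤ 23; is a home-based business → Trade Certificate not required.
Sec. 19-9. years in business 20 ≤ 22 → Established Business Permit not required.
Sec. 19-10. is a home-based business (not: is a mobile business with no fixed premises) → General Business Authorization not required.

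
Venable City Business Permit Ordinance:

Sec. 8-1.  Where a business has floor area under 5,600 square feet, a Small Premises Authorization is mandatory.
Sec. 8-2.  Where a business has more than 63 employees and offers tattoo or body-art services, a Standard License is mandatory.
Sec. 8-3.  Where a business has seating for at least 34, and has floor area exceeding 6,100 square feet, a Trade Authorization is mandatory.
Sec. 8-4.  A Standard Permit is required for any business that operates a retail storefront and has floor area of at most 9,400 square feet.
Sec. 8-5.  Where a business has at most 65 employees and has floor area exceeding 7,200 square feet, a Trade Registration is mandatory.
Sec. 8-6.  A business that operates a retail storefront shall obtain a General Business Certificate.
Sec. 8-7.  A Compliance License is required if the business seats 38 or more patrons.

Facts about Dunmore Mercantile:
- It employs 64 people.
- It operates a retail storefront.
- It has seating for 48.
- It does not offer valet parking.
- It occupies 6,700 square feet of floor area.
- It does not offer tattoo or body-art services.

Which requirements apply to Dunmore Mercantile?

Sec. 8-1. floor area 6,700 square feet ≥ 5,600 square feet → Small Premises Authorization not required.
Sec. 8-2. employees 64 > 63; does not offer tattoo or body-art services → Standard License not required.
Sec. 8-3. seating 48 ≥ 34; floor area 6,700 square feet > 6,100 square feet → Trade Authorization required.
Sec. 8-4. operates a retail storefront; floor area 6,700 square feet ≤ 9,400 square feet → Standard Permit required.
Sec. 8-5. employees 64 ≤ 65; floor area 6,700 square feet ≤ 7,200 square feet → Trade Registration not required.
Sec. 8-6. operates a retail storefront → General Business Certificate required.
Sec. 8-7. seating 48 ≥ 38 → Compliance License required.

Compliance License, General Business Certificate, Standard Permit, Trade Authorization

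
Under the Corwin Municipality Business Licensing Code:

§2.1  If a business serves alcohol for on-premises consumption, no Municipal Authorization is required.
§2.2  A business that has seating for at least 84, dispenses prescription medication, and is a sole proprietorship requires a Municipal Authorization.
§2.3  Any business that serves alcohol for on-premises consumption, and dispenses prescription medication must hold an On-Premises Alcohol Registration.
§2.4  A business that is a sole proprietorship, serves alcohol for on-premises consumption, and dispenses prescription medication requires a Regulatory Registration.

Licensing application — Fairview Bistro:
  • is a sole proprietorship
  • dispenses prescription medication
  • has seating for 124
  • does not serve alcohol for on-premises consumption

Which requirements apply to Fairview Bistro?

Municipal Authorization

§2.1 does not serve alcohol for on-premises consumption → Municipal Authorization exemption does not apply.
§2.2 seating 124 ≥ 84; dispenses prescription medication; is a sole proprietorship → Municipal Authorization required.
§2.3 does not serve alcohol for on-premises consumption; dispenses prescription medication → On-Premises Alcohol Registration not required.
§2.4 is a sole proprietorship; does not serve alcohol for on-premises consumption; dispenses prescription medication → Regulatory Registration not required.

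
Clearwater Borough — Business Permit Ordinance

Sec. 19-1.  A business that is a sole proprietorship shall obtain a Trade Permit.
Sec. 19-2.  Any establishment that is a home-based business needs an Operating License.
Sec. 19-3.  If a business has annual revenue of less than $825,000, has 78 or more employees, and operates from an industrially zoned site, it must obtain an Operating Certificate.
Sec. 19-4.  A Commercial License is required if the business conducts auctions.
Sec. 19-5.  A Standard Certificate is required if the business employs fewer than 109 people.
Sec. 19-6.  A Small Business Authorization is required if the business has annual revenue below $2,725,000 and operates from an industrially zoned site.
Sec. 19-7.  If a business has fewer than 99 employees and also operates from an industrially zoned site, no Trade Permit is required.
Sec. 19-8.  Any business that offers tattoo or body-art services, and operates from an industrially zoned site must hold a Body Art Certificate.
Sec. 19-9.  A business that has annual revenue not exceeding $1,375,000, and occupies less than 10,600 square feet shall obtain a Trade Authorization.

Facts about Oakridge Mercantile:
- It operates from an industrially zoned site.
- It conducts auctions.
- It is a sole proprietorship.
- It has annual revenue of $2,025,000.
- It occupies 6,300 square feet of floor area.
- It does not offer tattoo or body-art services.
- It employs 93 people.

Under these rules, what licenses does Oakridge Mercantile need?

Sec. 19-1. is a sole proprietorship → Trade Permit required.
Sec. 19-2. operates from an industrially zoned site (not: is a home-based business) → Operating License not required.
Sec. 19-3. revenue $2,025,000 ≥ $825,000; employees 93 ≥ 78; operates from an industrially zoned site → Operating Certificate not required.
Sec. 19-4. conducts auctions → Commercial License required.
Sec. 19-5. employees 93 < 109 → Standard Certificate required.
Sec. 19-6. revenue $2,025,000 < $2,725,000; operates from an industrially zoned site → Small Business Authorization required.
Sec. 19-7. employees 93 < 99; operates from an industrially zoned site → exempt from Trade Permit.
Sec. 19-8. does not offer tattoo or body-art services; operates from an industrially zoned site → Body Art Certificate not required.
Sec. 19-9. revenue $2,025,000 > $1,375,000; floor area 6,300 square feet < 10,600 square feet → Trade Authorization not required.

Commercial License, Small Business Authorization, Standard Certificate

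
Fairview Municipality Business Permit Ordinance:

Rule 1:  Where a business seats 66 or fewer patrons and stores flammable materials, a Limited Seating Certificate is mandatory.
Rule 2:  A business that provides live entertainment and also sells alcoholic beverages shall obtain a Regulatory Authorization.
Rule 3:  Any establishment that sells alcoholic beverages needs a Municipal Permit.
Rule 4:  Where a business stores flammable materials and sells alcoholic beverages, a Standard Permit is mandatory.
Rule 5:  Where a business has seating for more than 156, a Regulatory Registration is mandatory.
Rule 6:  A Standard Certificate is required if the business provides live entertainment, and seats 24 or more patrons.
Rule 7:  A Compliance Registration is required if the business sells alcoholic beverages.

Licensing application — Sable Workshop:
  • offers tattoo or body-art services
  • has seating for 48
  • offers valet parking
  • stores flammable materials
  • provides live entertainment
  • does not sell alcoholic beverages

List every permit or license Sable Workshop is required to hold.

Rule 1: seating 48 ≤ 66; stores flammable materials → Limited Seating Certificate required.
Rule 2: provides live entertainment; does not sell alcoholic beverages → Regulatory Authorization not required.
Rule 3: does not sell alcoholic beverages → Municipal Permit not required.
Rule 4: stores flammable materials; does not sell alcoholic beverages → Standard Permit not required.
Rule 5: seating 48 ≤ 156 → Regulatory Registration not required.
Rule 6: provides live entertainment; seating 48 ≥ 24 → Standard Certificate required.
Rule 7: does not sell alcoholic beverages → Compliance Registration not required.

Limited Seating Certificate, Standard Certificate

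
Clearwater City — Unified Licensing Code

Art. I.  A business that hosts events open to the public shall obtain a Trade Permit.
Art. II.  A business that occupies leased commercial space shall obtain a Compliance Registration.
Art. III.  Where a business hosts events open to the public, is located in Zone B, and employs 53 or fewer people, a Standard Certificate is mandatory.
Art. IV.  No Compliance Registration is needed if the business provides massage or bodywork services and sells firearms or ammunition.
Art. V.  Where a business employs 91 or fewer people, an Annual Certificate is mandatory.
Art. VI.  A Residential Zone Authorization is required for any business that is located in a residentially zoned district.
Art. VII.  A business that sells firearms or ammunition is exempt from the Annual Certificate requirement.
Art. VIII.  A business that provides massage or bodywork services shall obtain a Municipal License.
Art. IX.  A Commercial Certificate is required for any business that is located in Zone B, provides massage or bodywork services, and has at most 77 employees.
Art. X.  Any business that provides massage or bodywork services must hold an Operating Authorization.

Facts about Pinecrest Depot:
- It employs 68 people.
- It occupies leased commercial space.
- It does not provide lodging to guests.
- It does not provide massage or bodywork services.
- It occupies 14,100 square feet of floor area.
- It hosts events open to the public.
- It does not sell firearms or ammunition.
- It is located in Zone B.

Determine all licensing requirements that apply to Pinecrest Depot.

Annual Certificate, Compliance Registration, Trade Permit

Art. I. hosts events open to the public → Trade Permit required.
Art. II. occupies leased commercial space → Compliance Registration required.
Art. III. hosts events open to the public; is located in Zone B; employees 68 > 53 → Standard Certificate not required.
Art. IV. does not provide massage or bodywork services; does not sell firearms or ammunition → Compliance Registration exemption does not apply.
Art. V. employees 68 ≤ 91 → Annual Certificate required.
Art. VI. is located in Zone B (not: is located in a residentially zoned district) → Residential Zone Authorization not required.
Art. VII. does not sell firearms or ammunition → Annual Certificate exemption does not apply.
Art. VIII. does not provide massage or bodywork services → Municipal License not required.
Art. IX. is located in Zone B; does not provide massage or bodywork services; employees 68 ≤ 77 → Commercial Certificate not required.
Art. X. does not provide massage or bodywork services → Operating Authorization not required.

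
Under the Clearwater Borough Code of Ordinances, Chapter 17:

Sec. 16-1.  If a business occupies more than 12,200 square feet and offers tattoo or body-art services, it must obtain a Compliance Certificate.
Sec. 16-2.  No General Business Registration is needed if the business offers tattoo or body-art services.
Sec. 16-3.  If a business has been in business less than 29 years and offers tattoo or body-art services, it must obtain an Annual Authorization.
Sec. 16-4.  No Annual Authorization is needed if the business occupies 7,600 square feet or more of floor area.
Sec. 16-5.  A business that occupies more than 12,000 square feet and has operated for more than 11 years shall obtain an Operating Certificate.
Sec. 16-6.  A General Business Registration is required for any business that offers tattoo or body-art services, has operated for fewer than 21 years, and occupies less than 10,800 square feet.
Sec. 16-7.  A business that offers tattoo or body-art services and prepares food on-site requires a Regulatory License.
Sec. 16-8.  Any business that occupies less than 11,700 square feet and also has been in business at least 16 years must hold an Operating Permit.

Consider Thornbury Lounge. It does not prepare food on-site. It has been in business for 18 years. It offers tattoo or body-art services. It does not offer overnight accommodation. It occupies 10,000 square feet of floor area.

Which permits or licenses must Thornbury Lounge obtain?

Sec. 16-1. floor area 10,000 square feet ≤ 12,200 square feet; offers tattoo or body-art services → Compliance Certificate not required.
Sec. 16-2. offers tattoo or body-art services → exempt from General Business Registration.
Sec. 16-3. years in business 18 < 29; offers tattoo or body-art services → Annual Authorization required.
Sec. 16-4. floor area 10,000 square feet ≥ 7,600 square feet → exempt from Annual Authorization.
Sec. 16-5. floor area 10,000 square feet ≤ 12,000 square feet; years in business 18 > 11 → Operating Certificate not required.
Sec. 16-6. offers tattoo or body-art services; years in business 18 < 21; floor area 10,000 square feet < 10,800 square feet → General Business Registration required.
Sec. 16-7. offers tattoo or body-art services; does not prepare food on-site → Regulatory License not required.
Sec. 16-8. floor area 10,000 square feet < 11,700 square feet; years in business 18 ≥ 16 → Operating Permit required.

Operating Permit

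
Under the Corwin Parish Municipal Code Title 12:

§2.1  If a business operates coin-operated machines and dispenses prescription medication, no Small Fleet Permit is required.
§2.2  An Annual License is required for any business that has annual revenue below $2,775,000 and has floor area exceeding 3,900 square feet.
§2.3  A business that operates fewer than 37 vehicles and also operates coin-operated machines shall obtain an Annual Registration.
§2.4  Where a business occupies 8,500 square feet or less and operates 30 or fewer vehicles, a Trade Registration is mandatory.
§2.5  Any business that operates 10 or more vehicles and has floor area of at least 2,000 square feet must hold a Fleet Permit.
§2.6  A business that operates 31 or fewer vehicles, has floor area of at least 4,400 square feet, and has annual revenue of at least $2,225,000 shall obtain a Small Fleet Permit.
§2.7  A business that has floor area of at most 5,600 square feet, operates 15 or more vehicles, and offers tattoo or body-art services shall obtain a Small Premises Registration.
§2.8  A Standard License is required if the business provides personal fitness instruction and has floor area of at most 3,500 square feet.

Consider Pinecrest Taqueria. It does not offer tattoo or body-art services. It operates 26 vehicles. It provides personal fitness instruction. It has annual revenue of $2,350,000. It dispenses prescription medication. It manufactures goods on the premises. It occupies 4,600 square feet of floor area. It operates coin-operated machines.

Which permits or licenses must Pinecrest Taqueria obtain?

§2.1 operates coin-operated machines; dispenses prescription medication → exempt from Small Fleet Permit.
§2.2 revenue $2,350,000 < $2,775,000; floor area 4,600 square feet > 3,900 square feet → Annual License required.
§2.3 vehicles 26 < 37; operates coin-operated machines → Annual Registration required.
§2.4 floor area 4,600 square feet ≤ 8,500 square feet; vehicles 26 ≤ 30 → Trade Registration required.
§2.5 vehicles 26 ≥ 10; floor area 4,600 square feet ≥ 2,000 square feet → Fleet Permit required.
§2.6 vehicles 26 ≤ 31; floor area 4,600 square feet ≥ 4,400 square feet; revenue $2,350,000 ≥ $2,225,000 → Small Fleet Permit required.
§2.7 floor area 4,600 square feet ≤ 5,600 square feet; vehicles 26 ≥ 15; does not offer tattoo or body-art services → Small Premises Registration not required.
§2.8 provides personal fitness instruction; floor area 4,600 square feet > 3,500 square feet → Standard License not required.

Annual License, Annual Registration, Fleet Permit, Trade Registration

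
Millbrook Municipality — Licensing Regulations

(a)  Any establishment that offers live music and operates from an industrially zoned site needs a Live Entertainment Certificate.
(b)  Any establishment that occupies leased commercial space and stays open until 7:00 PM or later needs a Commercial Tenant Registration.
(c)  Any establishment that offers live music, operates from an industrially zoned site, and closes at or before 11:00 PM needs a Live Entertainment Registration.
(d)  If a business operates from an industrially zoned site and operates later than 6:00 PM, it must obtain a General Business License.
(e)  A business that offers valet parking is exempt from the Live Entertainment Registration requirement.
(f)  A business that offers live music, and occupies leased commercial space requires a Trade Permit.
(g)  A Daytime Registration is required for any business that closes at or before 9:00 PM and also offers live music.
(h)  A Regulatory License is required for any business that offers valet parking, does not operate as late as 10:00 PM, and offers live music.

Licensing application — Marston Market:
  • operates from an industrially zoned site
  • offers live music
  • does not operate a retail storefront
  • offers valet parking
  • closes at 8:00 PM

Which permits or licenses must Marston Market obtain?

(a) offers live music; operates from an industrially zoned site → Live Entertainment Certificate required.
(b) operates from an industrially zoned site (not: occupies leased commercial space); closes 8:00 PM, after 7:00 PM → Commercial Tenant Registration not required.
(c) offers live music; operates from an industrially zoned site; closes 8:00 PM, at/before 11:00 PM → Live Entertainment Registration required.
(d) operates from an industrially zoned site; closes 8:00 PM, after 6:00 PM → General Business License required.
(e) offers valet parking → exempt from Live Entertainment Registration.
(f) offers live music; operates from an industrially zoned site (not: occupies leased commercial space) → Trade Permit not required.
(g) closes 8:00 PM, at/before 9:00 PM; offers live music → Daytime Registration required.
(h) offers valet parking; closes 8:00 PM, at/before 10:00 PM; offers live music → Regulatory License required.

Daytime Registration, General Business License, Live Entertainment Certificate, Regulatory License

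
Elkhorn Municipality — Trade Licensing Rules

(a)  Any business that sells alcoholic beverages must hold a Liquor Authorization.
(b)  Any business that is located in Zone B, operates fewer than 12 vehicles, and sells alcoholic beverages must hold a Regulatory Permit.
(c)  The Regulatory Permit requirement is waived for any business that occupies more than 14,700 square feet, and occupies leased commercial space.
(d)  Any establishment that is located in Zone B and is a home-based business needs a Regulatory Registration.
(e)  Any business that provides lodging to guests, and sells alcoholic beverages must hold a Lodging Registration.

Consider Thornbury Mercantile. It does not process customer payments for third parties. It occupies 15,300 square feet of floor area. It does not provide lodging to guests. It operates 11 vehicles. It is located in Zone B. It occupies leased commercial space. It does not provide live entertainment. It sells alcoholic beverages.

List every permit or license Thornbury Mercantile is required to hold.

(a) sells alcoholic beverages → Liquor Authorization required.
(b) is located in Zone B; vehicles 11 < 12; sells alcoholic beverages → Regulatory Permit required.
(c) floor area 15,300 square feet > 14,700 square feet; occupies leased commercial space → exempt from Regulatory Permit.
(d) is located in Zone B; occupies leased commercial space (not: is a home-based business) → Regulatory Registration not required.
(e) does not provide lodging to guests; sells alcoholic beverages → Lodging Registration not required.

Liquor Authorization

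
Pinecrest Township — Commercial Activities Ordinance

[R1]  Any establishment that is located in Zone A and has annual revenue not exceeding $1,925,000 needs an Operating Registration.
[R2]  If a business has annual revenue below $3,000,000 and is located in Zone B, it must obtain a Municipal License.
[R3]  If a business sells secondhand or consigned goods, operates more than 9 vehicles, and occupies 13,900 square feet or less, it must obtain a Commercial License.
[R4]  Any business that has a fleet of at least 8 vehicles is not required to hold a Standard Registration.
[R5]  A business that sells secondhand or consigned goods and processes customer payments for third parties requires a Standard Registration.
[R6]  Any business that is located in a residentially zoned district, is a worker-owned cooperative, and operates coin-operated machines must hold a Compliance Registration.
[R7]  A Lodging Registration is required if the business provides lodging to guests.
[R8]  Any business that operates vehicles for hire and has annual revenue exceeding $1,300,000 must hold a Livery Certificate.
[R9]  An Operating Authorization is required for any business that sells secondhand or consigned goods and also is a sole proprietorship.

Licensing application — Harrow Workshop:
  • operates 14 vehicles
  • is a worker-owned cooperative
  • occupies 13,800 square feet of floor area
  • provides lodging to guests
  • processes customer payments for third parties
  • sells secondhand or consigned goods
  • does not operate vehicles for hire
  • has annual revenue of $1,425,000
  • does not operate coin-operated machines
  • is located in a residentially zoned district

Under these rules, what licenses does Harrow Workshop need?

Commercial License, Lodging Registration

[R1] is located in a residentially zoned district (not: is located in Zone A); revenue $1,425,000 ≤ $1,925,000 → Operating Registration not required.
[R2] revenue $1,425,000 < $3,000,000; is located in a residentially zoned district (not: is located in Zone B) → Municipal License not required.
[R3] sells secondhand or consigned goods; vehicles 14 > 9; floor area 13,800 square feet ≤ 13,900 square feet → Commercial License required.
[R4] vehicles 14 ≥ 8 → exempt from Standard Registration.
[R5] sells secondhand or consigned goods; processes customer payments for third parties → Standard Registration required.
[R6] is located in a residentially zoned district; is a worker-owned cooperative; does not operate coin-operated machines → Compliance Registration not required.
[R7] provides lodging to guests → Lodging Registration required.
[R8] does not operate vehicles for hire; revenue $1,425,000 > $1,300,000 → Livery Certificate not required.
[R9] sells secondhand or consigned goods; is a worker-owned cooperative (not: is a sole proprietorship) → Operating Authorization not required.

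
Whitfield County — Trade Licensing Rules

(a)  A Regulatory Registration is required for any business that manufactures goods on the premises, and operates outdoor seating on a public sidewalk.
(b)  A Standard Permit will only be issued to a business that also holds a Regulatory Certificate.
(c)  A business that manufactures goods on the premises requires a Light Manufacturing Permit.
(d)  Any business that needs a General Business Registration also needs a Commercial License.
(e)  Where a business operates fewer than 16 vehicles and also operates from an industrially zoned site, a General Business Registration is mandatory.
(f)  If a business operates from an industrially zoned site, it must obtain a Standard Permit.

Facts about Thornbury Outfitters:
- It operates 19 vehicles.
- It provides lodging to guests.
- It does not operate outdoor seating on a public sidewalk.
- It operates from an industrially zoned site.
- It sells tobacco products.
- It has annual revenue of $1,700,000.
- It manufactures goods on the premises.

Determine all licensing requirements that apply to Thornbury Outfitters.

(a) manufactures goods on the premises; does not operate outdoor seating on a public sidewalk → Regulatory Registration not required.
(b) Standard Permit is required → Regulatory Certificate also required.
(c) manufactures goods on the premises → Light Manufacturing Permit required.
(d) General Business Registration is not required → no effect.
(e) vehicles 19 ≥ 16; operates from an industrially zoned site → General Business Registration not required.
(f) operates from an industrially zoned site → Standard Permit required.

Light Manufacturing Permit, Regulatory Certificate, Standard Permit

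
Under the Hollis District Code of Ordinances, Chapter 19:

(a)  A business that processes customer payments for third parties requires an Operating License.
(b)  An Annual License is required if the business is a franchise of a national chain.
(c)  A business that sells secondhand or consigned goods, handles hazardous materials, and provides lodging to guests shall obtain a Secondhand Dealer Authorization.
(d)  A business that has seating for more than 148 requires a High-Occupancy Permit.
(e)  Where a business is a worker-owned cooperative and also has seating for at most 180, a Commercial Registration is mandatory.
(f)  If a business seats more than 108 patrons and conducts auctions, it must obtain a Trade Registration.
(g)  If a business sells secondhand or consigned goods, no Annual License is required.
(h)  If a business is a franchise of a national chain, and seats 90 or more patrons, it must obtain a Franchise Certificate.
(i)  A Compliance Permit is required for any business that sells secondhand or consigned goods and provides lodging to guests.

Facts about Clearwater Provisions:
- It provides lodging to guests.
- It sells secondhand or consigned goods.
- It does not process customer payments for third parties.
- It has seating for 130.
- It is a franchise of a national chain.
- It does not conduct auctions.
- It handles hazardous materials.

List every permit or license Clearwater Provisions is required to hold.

(a) does not process customer payments for third parties → Operating License not required.
(b) is a franchise of a national chain → Annual License required.
(c) sells secondhand or consigned goods; handles hazardous materials; provides lodging to guests → Secondhand Dealer Authorization required.
(d) seating 130 ≤ 148 → High-Occupancy Permit not required.
(e) is a franchise of a national chain (not: is a worker-owned cooperative); seating 130 ≤ 180 → Commercial Registration not required.
(f) seating 130 > 108; does not conduct auctions → Trade Registration not required.
(g) sells secondhand or consigned goods → exempt from Annual License.
(h) is a franchise of a national chain; seating 130 ≥ 90 → Franchise Certificate required.
(i) sells secondhand or consigned goods; provides lodging to guests → Compliance Permit required.

Compliance Permit, Franchise Certificate, Secondhand Dealer Authorization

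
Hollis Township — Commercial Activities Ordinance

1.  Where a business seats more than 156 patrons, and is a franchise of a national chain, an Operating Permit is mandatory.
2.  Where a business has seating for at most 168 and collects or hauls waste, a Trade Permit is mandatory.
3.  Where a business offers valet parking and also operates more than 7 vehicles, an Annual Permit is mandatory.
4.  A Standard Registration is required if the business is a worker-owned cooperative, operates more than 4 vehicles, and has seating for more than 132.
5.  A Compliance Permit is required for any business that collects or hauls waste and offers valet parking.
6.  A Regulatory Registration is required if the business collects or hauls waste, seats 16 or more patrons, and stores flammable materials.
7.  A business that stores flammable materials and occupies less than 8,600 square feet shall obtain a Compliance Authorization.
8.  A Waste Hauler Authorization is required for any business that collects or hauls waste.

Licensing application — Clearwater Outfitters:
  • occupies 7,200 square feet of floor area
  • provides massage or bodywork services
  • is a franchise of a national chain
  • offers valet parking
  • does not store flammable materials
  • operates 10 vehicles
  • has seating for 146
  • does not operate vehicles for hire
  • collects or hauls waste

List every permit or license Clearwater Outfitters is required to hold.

1. seating 146 ≤ 156; is a franchise of a national chain → Operating Permit not required.
2. seating 146 ≤ 168; collects or hauls waste → Trade Permit required.
3. offers valet parking; vehicles 10 > 7 → Annual Permit required.
4. is a franchise of a national chain (not: is a worker-owned cooperative); vehicles 10 > 4; seating 146 > 132 → Standard Registration not required.
5. collects or hauls waste; offers valet parking → Compliance Permit required.
6. collects or hauls waste; seating 146 ≥ 16; does not store flammable materials → Regulatory Registration not required.
7. does not store flammable materials; floor area 7,200 square feet < 8,600 square feet → Compliance Authorization not required.
8. collects or hauls waste → Waste Hauler Authorization required.

Annual Permit, Compliance Permit, Trade Permit, Waste Hauler Authorization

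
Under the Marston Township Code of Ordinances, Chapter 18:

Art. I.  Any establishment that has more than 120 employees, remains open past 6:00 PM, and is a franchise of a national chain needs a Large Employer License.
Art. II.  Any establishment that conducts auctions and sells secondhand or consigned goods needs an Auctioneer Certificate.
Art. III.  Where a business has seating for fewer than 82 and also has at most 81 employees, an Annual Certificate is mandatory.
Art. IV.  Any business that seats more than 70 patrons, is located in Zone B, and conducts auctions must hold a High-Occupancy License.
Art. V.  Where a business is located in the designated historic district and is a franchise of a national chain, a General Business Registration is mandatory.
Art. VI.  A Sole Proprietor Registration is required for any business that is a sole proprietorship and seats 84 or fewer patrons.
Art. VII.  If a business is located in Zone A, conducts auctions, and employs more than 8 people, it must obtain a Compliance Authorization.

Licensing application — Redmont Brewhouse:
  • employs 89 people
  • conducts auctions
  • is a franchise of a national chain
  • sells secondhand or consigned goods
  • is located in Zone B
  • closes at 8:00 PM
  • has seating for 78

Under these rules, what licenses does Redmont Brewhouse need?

Auctioneer Certificate, High-Occupancy License

Art. I. employees 89 ≤ 120; closes 8:00 PM, after 6:00 PM; is a franchise of a national chain → Large Employer License not required.
Art. II. conducts auctions; sells secondhand or consigned goods → Auctioneer Certificate required.
Art. III. seating 78 < 82; employees 89 > 81 → Annual Certificate not required.
Art. IV. seating 78 > 70; is located in Zone B; conducts auctions → High-Occupancy License required.
Art. V. is located in Zone B (not: is located in the designated historic district); is a franchise of a national chain → General Business Registration not required.
Art. VI. is a franchise of a national chain (not: is a sole proprietorship); seating 78 ≤ 84 → Sole Proprietor Registration not required.
Art. VII. is located in Zone B (not: is located in Zone A); conducts auctions; employees 89 > 8 → Compliance Authorization not required.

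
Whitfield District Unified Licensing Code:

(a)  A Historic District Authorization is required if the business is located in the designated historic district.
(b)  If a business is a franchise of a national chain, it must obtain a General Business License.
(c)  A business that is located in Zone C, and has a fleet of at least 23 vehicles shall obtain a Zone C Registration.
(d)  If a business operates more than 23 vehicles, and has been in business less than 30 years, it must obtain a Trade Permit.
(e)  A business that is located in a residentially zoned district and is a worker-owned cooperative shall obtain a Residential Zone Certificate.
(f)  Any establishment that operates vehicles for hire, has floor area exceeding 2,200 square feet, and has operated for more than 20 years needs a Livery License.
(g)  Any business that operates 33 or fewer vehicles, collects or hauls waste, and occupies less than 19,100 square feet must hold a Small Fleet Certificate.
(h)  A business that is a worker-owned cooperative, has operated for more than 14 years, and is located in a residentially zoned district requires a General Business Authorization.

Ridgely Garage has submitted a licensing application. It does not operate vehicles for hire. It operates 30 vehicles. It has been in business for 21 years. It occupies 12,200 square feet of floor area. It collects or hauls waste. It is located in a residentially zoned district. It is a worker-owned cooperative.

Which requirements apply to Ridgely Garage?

General Business Authorization, Residential Zone Certificate, Small Fleet Certificate, Trade Permit

(a) is located in a residentially zoned district (not: is located in the designated historic district) → Historic District Authorization not required.
(b) is a worker-owned cooperative (not: is a franchise of a national chain) → General Business License not required.
(c) is located in a residentially zoned district (not: is located in Zone C); vehicles 30 ≥ 23 → Zone C Registration not required.
(d) vehicles 30 > 23; years in business 21 < 30 → Trade Permit required.
(e) is located in a residentially zoned district; is a worker-owned cooperative → Residential Zone Certificate required.
(f) does not operate vehicles for hire; floor area 12,200 square feet > 2,200 square feet; years in business 21 > 20 → Livery License not required.
(g) vehicles 30 ≤ 33; collects or hauls waste; floor area 12,200 square feet < 19,100 square feet → Small Fleet Certificate required.
(h) is a worker-owned cooperative; years in business 21 > 14; is located in a residentially zoned district → General Business Authorization required.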